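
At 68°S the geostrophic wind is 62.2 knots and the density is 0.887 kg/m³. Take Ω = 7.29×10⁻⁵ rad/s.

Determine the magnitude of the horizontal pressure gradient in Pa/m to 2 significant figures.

3.8×10⁻³ Pa/m

Coriolis parameter at 68°S:
f = 2Ω sin φ = 2 × 7.29×10⁻⁵ × sin 68° = 1.35×10⁻⁴ s⁻¹
Wind speed in SI: 62.2 knots = 32.0 m/s
Geostrophic balance rearranged: |∂P/∂n| = f ρ V_g
|∂P/∂n| = 1.35×10⁻⁴ × 0.887 × 32.0 = 3.84×10⁻³ Pa/m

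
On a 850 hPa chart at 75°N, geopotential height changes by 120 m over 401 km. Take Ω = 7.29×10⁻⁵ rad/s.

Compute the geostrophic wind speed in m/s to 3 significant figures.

20.8 m/s

Coriolis parameter at 75°N:
f = 2Ω sin φ = 2 × 7.29×10⁻⁵ × sin 75° = 1.41×10⁻⁴ s⁻¹
Height gradient: |∂Z/∂n| = 120 m / 401000 m = 2.99×10⁻⁴
On a pressure surface, geostrophic balance gives V_g = (g/f)|∂Z/∂n|:
V_g = 9.81 × 2.99×10⁻⁴ / 1.41×10⁻⁴ = 20.8 m/s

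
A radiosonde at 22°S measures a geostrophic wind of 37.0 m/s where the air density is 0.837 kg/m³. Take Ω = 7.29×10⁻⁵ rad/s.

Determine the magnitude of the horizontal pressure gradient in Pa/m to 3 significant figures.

1.69×10⁻³ Pa/m

Coriolis parameter at 22°S:
f = 2Ω sin φ = 2 × 7.29×10⁻⁵ × sin 22° = 5.46×10⁻⁵ s⁻¹
Geostrophic balance rearranged: |∂P/∂n| = f ρ V_g
|∂P/∂n| = 5.46×10⁻⁵ × 0.837 × 37.0 = 1.69×10⁻³ Pa/m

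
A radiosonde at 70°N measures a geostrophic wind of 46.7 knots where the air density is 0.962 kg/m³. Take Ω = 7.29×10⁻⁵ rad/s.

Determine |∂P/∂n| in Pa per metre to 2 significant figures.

Coriolis parameter at 70°N:
f = 2Ω sin φ = 2 × 7.29×10⁻⁵ × sin 70° = 1.37×10⁻⁴ s⁻¹
Wind speed in SI: 46.7 knots = 24.0 m/s
Geostrophic balance rearranged: |∂P/∂n| = f ρ V_g
|∂P/∂n| = 1.37×10⁻⁴ × 0.962 × 24.0 = 3.17×10⁻³ Pa/m

3.2×10⁻³ Pa/m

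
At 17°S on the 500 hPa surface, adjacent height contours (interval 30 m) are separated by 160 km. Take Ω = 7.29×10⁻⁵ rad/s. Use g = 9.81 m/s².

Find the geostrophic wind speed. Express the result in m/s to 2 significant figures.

43 m/s

Coriolis parameter at 17°S:
f = 2Ω sin φ = 2 × 7.29×10⁻⁵ × sin 17° = 4.26×10⁻⁵ s⁻¹
Height gradient: |∂Z/∂n| = 30 m / 160000 m = 1.88×10⁻⁴
On a pressure surface, geostrophic balance gives V_g = (g/f)|∂Z/∂n|:
V_g = 9.81 × 1.88×10⁻⁴ / 4.26×10⁻⁵ = 43.1 m/s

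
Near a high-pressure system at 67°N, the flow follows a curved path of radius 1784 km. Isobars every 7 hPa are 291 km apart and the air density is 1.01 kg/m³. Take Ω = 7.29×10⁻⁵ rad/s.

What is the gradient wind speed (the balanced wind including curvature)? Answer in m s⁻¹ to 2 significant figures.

Coriolis parameter at 67°N:
f = 2Ω sin φ = 2 × 7.29×10⁻⁵ × sin 67° = 1.34×10⁻⁴ s⁻¹
Pressure gradient: |∂P/∂n| = 700 Pa / 291000 m = 2.41×10⁻³ Pa/m
Geostrophic speed: V_g = |∂P/∂n|/(fρ) = 2.41×10⁻³/(1.34×10⁻⁴ × 1.01) = 17.7 m/s
Around a high, pressure-gradient force acts outward with centrifugal, so Coriolis balances both:
fV = (1/ρ)|∂P/∂n| + V²/R  →  V² − fR·V + fR·V_g = 0
With fR = 1.34×10⁻⁴ × 1784×10³ m = 239 m/s:
V = [fR − √((fR)² − 4 fR V_g)]/2 = [239 − √(239² − 4×239×17.7)]/2 = 19.3 m/s
Supergeostrophic (V > V_g = 17.7 m/s), as expected around a high.

19 m s⁻¹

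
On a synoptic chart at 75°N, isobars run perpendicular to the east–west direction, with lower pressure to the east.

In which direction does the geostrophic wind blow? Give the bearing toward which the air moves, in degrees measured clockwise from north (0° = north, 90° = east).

180°

The pressure-gradient force points toward the east (bearing 090°).
Geostrophic balance: in the Northern Hemisphere the Coriolis force deflects motion to the right, so the geostrophic wind blows 90° to the right of the pressure-gradient force (low pressure on the left).
Rotating 090° by 90° clockwise gives 180° — the wind blows toward the south.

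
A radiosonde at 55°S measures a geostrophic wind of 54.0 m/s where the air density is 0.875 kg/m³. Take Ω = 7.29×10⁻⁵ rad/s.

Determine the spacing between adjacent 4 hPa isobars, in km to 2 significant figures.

Coriolis parameter at 55°S:
f = 2Ω sin φ = 2 × 7.29×10⁻⁵ × sin 55° = 1.19×10⁻⁴ s⁻¹
Geostrophic balance rearranged: |∂P/∂n| = f ρ V_g
|∂P/∂n| = 1.19×10⁻⁴ × 0.875 × 54.0 = 5.64×10⁻³ Pa/m
Isobar spacing: Δn = ΔP/|∂P/∂n| = 400 Pa / 5.64×10⁻³ Pa/m = 70882 m ≈ 71 km

71 km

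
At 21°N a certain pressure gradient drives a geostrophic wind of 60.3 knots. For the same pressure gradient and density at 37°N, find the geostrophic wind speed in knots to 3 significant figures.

With the same pressure gradient and density, V_g ∝ 1/f ∝ 1/sin φ.
V₂ = V₁ · sin φ₁ / sin φ₂ = 60.3 × sin 21° / sin 37°
V₂ = 60.3 × 0.3584/0.6018 = 35.9 knots

35.9 knots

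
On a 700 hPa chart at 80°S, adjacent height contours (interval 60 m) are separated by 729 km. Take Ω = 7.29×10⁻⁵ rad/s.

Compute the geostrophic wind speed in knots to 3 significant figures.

10.9 knots

Coriolis parameter at 80°S:
f = 2Ω sin φ = 2 × 7.29×10⁻⁵ × sin 80° = 1.44×10⁻⁴ s⁻¹
Height gradient: |∂Z/∂n| = 60 m / 729000 m = 8.23×10⁻⁵
On a pressure surface, geostrophic balance gives V_g = (g/f)|∂Z/∂n|:
V_g = 9.81 × 8.23×10⁻⁵ / 1.44×10⁻⁴ = 5.62 m/s
Converting: 5.62 m/s × 1.944 = 10.9 knots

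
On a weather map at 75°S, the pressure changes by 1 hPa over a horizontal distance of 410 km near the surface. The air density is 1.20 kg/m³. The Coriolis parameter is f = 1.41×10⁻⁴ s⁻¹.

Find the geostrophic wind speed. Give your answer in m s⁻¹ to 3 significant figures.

Pressure gradient: |∂P/∂n| = 100 Pa / 410000 m = 2.44×10⁻⁴ Pa/m
Geostrophic balance (pressure-gradient force = Coriolis force):
V_g = (1/(fρ)) |∂P/∂n| = 2.44×10⁻⁴ / (1.41×10⁻⁴ × 1.20) = 1.44 m/s

1.44 m s⁻¹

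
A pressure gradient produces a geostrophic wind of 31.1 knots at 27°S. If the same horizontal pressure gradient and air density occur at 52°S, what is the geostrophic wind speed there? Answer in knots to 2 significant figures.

18 knots

With the same pressure gradient and density, V_g ∝ 1/f ∝ 1/sin φ.
V₂ = V₁ · sin φ₁ / sin φ₂ = 31.1 × sin 27° / sin 52°
V₂ = 31.1 × 0.4540/0.7880 = 18 knots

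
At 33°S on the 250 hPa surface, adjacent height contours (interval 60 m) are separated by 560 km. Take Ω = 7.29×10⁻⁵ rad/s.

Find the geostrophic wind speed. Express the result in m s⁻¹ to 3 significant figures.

Coriolis parameter at 33°S:
f = 2Ω sin φ = 2 × 7.29×10⁻⁵ × sin 33° = 7.94×10⁻⁵ s⁻¹
Height gradient: |∂Z/∂n| = 60 m / 560000 m = 1.07×10⁻⁴
On a pressure surface, geostrophic balance gives V_g = (g/f)|∂Z/∂n|:
V_g = 9.81 × 1.07×10⁻⁴ / 7.94×10⁻⁵ = 13.2 m/s

13.2 m s⁻¹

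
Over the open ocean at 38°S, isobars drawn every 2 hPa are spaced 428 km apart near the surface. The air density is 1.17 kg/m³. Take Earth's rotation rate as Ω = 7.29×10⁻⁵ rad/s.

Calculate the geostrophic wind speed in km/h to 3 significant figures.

16.0 km/h

Coriolis parameter at 38°S:
f = 2Ω sin φ = 2 × 7.29×10⁻⁵ × sin 38° = 8.98×10⁻⁵ s⁻¹
Pressure gradient: |∂P/∂n| = 200 Pa / 428000 m = 4.67×10⁻⁴ Pa/m
Geostrophic balance (pressure-gradient force = Coriolis force):
V_g = (1/(fρ)) |∂P/∂n| = 4.67×10⁻⁴ / (8.98×10⁻⁵ × 1.17) = 4.45 m/s
Converting: 4.45 m/s × 3.6 = 16.0 km/h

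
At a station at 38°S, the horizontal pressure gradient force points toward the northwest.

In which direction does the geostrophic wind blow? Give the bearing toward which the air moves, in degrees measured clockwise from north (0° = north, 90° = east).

225°

The pressure-gradient force points toward the northwest (bearing 315°).
Geostrophic balance: in the Southern Hemisphere the Coriolis force deflects motion to the left, so the geostrophic wind blows 90° to the left of the pressure-gradient force (low pressure on the right).
Rotating 315° by 90° counterclockwise gives 225° — the wind blows toward the southwest.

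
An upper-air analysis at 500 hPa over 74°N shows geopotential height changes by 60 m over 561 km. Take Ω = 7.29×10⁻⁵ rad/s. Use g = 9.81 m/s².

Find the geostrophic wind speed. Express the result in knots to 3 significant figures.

Coriolis parameter at 74°N:
f = 2Ω sin φ = 2 × 7.29×10⁻⁵ × sin 74° = 1.40×10⁻⁴ s⁻¹
Height gradient: |∂Z/∂n| = 60 m / 561000 m = 1.07×10⁻⁴
On a pressure surface, geostrophic balance gives V_g = (g/f)|∂Z/∂n|:
V_g = 9.81 × 1.07×10⁻⁴ / 1.40×10⁻⁴ = 7.49 m/s
Converting: 7.49 m/s × 1.944 = 14.6 knots

14.6 knots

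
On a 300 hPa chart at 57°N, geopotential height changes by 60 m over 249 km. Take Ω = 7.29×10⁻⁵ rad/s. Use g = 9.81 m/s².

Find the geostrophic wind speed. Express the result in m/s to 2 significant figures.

Coriolis parameter at 57°N:
f = 2Ω sin φ = 2 × 7.29×10⁻⁵ × sin 57° = 1.22×10⁻⁴ s⁻¹
Height gradient: |∂Z/∂n| = 60 m / 249000 m = 2.41×10⁻⁴
On a pressure surface, geostrophic balance gives V_g = (g/f)|∂Z/∂n|:
V_g = 9.81 × 2.41×10⁻⁴ / 1.22×10⁻⁴ = 19.3 m/s

19 m/s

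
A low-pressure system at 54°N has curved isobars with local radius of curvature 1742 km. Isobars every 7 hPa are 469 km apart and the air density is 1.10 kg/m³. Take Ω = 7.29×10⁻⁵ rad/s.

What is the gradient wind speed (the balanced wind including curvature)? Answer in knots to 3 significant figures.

Coriolis parameter at 54°N:
f = 2Ω sin φ = 2 × 7.29×10⁻⁵ × sin 54° = 1.18×10⁻⁴ s⁻¹
Pressure gradient: |∂P/∂n| = 700 Pa / 469000 m = 1.49×10⁻³ Pa/m
Geostrophic speed: V_g = |∂P/∂n|/(fρ) = 1.49×10⁻³/(1.18×10⁻⁴ × 1.10) = 11.5 m/s
Around a low, centrifugal force acts outward with Coriolis, so pressure-gradient force balances both:
(1/ρ)|∂P/∂n| = fV + V²/R  →  V² + fR·V − fR·V_g = 0
With fR = 1.18×10⁻⁴ × 1742×10³ m = 205 m/s:
V = [−fR + √((fR)² + 4 fR V_g)]/2 = [−205 + √(205² + 4×205×11.5)]/2 = 10.9 m/s
Subgeostrophic (V < V_g = 11.5 m/s), as expected around a low.
Converting: 10.9 m/s × 1.944 = 21.2 knots

21.2 knots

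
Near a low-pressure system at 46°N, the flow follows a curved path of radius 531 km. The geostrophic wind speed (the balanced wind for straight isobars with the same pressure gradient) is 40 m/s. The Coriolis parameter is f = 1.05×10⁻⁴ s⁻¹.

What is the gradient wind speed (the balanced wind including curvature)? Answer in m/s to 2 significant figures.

27 m/s

Around a low, centrifugal force acts outward with Coriolis, so pressure-gradient force balances both:
(1/ρ)|∂P/∂n| = fV + V²/R  →  V² + fR·V − fR·V_g = 0
With fR = 1.05×10⁻⁴ × 531×10³ m = 55.8 m/s:
V = [−fR + √((fR)² + 4 fR V_g)]/2 = [−55.8 + √(55.8² + 4×55.8×40)]/2 = 27 m/s
Subgeostrophic (V < V_g = 40 m/s), as expected around a low.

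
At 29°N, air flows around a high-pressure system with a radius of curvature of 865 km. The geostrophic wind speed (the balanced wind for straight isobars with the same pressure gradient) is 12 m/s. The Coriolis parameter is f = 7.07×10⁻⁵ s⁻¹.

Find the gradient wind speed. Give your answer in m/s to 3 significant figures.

Around a high, pressure-gradient force acts outward with centrifugal, so Coriolis balances both:
fV = (1/ρ)|∂P/∂n| + V²/R  →  V² − fR·V + fR·V_g = 0
With fR = 7.07×10⁻⁵ × 865×10³ m = 61.2 m/s:
V = [fR − √((fR)² − 4 fR V_g)]/2 = [61.2 − √(61.2² − 4×61.2×12)]/2 = 16.4 m/s
Supergeostrophic (V > V_g = 12 m/s), as expected around a high.

16.4 m/s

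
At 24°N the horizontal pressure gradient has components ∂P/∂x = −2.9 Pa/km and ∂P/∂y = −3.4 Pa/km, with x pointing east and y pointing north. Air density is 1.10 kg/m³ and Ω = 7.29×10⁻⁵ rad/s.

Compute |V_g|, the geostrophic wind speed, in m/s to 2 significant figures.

Coriolis parameter at 24°N:
f = 2Ω sin φ = 2 × 7.29×10⁻⁵ × sin 24° = 5.93×10⁻⁵ s⁻¹
Component geostrophic relations (x east, y north):
u_g = −(1/(fρ)) ∂P/∂y,  v_g = (1/(fρ)) ∂P/∂x
u_g = −(−3.4×10⁻³)/(5.93×10⁻⁵ × 1.10) = 52.1 m/s;  v_g = (−2.9×10⁻³)/(5.93×10⁻⁵ × 1.10) = −44.5 m/s
|V_g| = √(u_g² + v_g²) = 68.5 m/s

69 m/s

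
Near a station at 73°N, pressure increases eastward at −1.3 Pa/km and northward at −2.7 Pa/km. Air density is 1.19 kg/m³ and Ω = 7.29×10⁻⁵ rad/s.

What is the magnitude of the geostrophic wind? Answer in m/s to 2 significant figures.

18 m/s

Coriolis parameter at 73°N:
f = 2Ω sin φ = 2 × 7.29×10⁻⁵ × sin 73° = 1.39×10⁻⁴ s⁻¹
Component geostrophic relations (x east, y north):
u_g = −(1/(fρ)) ∂P/∂y,  v_g = (1/(fρ)) ∂P/∂x
u_g = −(−2.7×10⁻³)/(1.39×10⁻⁴ × 1.19) = 16.3 m/s;  v_g = (−1.3×10⁻³)/(1.39×10⁻⁴ × 1.19) = −7.84 m/s
|V_g| = √(u_g² + v_g²) = 18.1 m/s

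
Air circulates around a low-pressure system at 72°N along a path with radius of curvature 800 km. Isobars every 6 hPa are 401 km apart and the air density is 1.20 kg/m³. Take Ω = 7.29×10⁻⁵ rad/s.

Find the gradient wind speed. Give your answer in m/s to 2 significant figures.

8.4 m/s

Coriolis parameter at 72°N:
f = 2Ω sin φ = 2 × 7.29×10⁻⁵ × sin 72° = 1.39×10⁻⁴ s⁻¹
Pressure gradient: |∂P/∂n| = 600 Pa / 401000 m = 1.50×10⁻³ Pa/m
Geostrophic speed: V_g = |∂P/∂n|/(fρ) = 1.50×10⁻³/(1.39×10⁻⁴ × 1.20) = 8.99 m/s
Around a low, centrifugal force acts outward with Coriolis, so pressure-gradient force balances both:
(1/ρ)|∂P/∂n| = fV + V²/R  →  V² + fR·V − fR·V_g = 0
With fR = 1.39×10⁻⁴ × 800×10³ m = 111 m/s:
V = [−fR + √((fR)² + 4 fR V_g)]/2 = [−111 + √(111² + 4×111×8.99)]/2 = 8.36 m/s
Subgeostrophic (V < V_g = 8.99 m/s), as expected around a low.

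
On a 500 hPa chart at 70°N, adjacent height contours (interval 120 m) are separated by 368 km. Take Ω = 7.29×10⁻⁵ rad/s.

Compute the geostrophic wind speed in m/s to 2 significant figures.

23 m/s

Coriolis parameter at 70°N:
f = 2Ω sin φ = 2 × 7.29×10⁻⁵ × sin 70° = 1.37×10⁻⁴ s⁻¹
Height gradient: |∂Z/∂n| = 120 m / 368000 m = 3.26×10⁻⁴
On a pressure surface, geostrophic balance gives V_g = (g/f)|∂Z/∂n|:
V_g = 9.81 × 3.26×10⁻⁴ / 1.37×10⁻⁴ = 23.3 m/s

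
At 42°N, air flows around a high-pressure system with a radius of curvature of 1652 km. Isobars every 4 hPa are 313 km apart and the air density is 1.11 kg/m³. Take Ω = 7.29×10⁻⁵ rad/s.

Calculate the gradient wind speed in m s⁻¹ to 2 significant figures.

13 m s⁻¹

Coriolis parameter at 42°N:
f = 2Ω sin φ = 2 × 7.29×10⁻⁵ × sin 42° = 9.76×10⁻⁵ s⁻¹
Pressure gradient: |∂P/∂n| = 400 Pa / 313000 m = 1.28×10⁻³ Pa/m
Geostrophic speed: V_g = |∂P/∂n|/(fρ) = 1.28×10⁻³/(9.76×10⁻⁵ × 1.11) = 11.8 m/s
Around a high, pressure-gradient force acts outward with centrifugal, so Coriolis balances both:
fV = (1/ρ)|∂P/∂n| + V²/R  →  V² − fR·V + fR·V_g = 0
With fR = 9.76×10⁻⁵ × 1652×10³ m = 161 m/s:
V = [fR − √((fR)² − 4 fR V_g)]/2 = [161 − √(161² − 4×161×11.8)]/2 = 12.8 m/s
Supergeostrophic (V > V_g = 11.8 m/s), as expected around a high.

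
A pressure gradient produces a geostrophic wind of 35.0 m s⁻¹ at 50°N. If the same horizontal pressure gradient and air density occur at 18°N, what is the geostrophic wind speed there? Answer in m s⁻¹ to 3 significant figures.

With the same pressure gradient and density, V_g ∝ 1/f ∝ 1/sin φ.
V₂ = V₁ · sin φ₁ / sin φ₂ = 35.0 × sin 50° / sin 18°
V₂ = 35.0 × 0.7660/0.3090 = 86.8 m s⁻¹

86.8 m s⁻¹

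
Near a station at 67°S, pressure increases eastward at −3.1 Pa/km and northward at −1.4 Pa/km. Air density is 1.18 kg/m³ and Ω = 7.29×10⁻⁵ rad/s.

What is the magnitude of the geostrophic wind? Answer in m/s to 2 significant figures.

21 m/s

Coriolis parameter at 67°S:
f = 2Ω sin φ = 2 × 7.29×10⁻⁵ × sin 67° = 1.34×10⁻⁴ s⁻¹
In the Southern Hemisphere f is negative: f = −1.34×10⁻⁴ s⁻¹.
Component geostrophic relations (x east, y north):
u_g = −(1/(fρ)) ∂P/∂y,  v_g = (1/(fρ)) ∂P/∂x
u_g = −(−1.4×10⁻³)/(−1.34×10⁻⁴ × 1.18) = −8.84 m/s;  v_g = (−3.1×10⁻³)/(−1.34×10⁻⁴ × 1.18) = 19.6 m/s
|V_g| = √(u_g² + v_g²) = 21.5 m/s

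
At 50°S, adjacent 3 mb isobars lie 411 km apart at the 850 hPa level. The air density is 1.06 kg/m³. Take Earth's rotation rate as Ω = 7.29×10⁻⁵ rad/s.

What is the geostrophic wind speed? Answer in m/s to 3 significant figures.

6.17 m/s

Coriolis parameter at 50°S:
f = 2Ω sin φ = 2 × 7.29×10⁻⁵ × sin 50° = 1.12×10⁻⁴ s⁻¹
Pressure gradient: |∂P/∂n| = 300 Pa / 411000 m = 7.30×10⁻⁴ Pa/m
Geostrophic balance (pressure-gradient force = Coriolis force):
V_g = (1/(fρ)) |∂P/∂n| = 7.30×10⁻⁴ / (1.12×10⁻⁴ × 1.06) = 6.17 m/s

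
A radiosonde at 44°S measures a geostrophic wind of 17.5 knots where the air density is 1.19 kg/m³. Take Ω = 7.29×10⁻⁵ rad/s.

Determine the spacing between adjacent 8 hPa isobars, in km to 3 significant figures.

Coriolis parameter at 44°S:
f = 2Ω sin φ = 2 × 7.29×10⁻⁵ × sin 44° = 1.01×10⁻⁴ s⁻¹
Wind speed in SI: 17.5 knots = 9.00 m/s
Geostrophic balance rearranged: |∂P/∂n| = f ρ V_g
|∂P/∂n| = 1.01×10⁻⁴ × 1.19 × 9.00 = 1.09×10⁻³ Pa/m
Isobar spacing: Δn = ΔP/|∂P/∂n| = 800 Pa / 1.09×10⁻³ Pa/m = 737290 m ≈ 737 km

737 km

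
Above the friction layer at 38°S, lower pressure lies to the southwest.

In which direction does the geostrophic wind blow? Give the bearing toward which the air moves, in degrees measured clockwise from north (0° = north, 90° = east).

135°

The pressure-gradient force points toward the southwest (bearing 225°).
Geostrophic balance: in the Southern Hemisphere the Coriolis force deflects motion to the left, so the geostrophic wind blows 90° to the left of the pressure-gradient force (low pressure on the right).
Rotating 225° by 90° counterclockwise gives 135° — the wind blows toward the southeast.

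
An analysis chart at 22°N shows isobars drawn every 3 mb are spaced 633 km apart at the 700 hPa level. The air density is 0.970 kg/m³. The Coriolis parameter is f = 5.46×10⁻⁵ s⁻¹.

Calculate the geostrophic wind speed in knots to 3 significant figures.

17.4 knots

Pressure gradient: |∂P/∂n| = 300 Pa / 633000 m = 4.74×10⁻⁴ Pa/m
Geostrophic balance (pressure-gradient force = Coriolis force):
V_g = (1/(fρ)) |∂P/∂n| = 4.74×10⁻⁴ / (5.46×10⁻⁵ × 0.970) = 8.95 m/s
Converting: 8.95 m/s × 1.944 = 17.4 knots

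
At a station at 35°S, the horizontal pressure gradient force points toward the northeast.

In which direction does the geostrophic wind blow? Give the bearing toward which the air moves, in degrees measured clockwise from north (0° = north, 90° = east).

315°

The pressure-gradient force points toward the northeast (bearing 045°).
Geostrophic balance: in the Southern Hemisphere the Coriolis force deflects motion to the left, so the geostrophic wind blows 90° to the left of the pressure-gradient force (low pressure on the right).
Rotating 045° by 90° counterclockwise gives 315° — the wind blows toward the northwest.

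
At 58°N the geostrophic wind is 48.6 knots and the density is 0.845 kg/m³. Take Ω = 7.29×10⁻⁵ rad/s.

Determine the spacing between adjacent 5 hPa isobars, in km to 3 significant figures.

191 km

Coriolis parameter at 58°N:
f = 2Ω sin φ = 2 × 7.29×10⁻⁵ × sin 58° = 1.24×10⁻⁴ s⁻¹
Wind speed in SI: 48.6 knots = 25.0 m/s
Geostrophic balance rearranged: |∂P/∂n| = f ρ V_g
|∂P/∂n| = 1.24×10⁻⁴ × 0.845 × 25.0 = 2.61×10⁻³ Pa/m
Isobar spacing: Δn = ΔP/|∂P/∂n| = 500 Pa / 2.61×10⁻³ Pa/m = 191408 m ≈ 191 km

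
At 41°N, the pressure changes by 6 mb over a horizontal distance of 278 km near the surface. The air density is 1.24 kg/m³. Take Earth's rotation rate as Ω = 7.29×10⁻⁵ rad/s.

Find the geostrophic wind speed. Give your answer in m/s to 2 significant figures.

18 m/s

Coriolis parameter at 41°N:
f = 2Ω sin φ = 2 × 7.29×10⁻⁵ × sin 41° = 9.57×10⁻⁵ s⁻¹
Pressure gradient: |∂P/∂n| = 600 Pa / 278000 m = 2.16×10⁻³ Pa/m
Geostrophic balance (pressure-gradient force = Coriolis force):
V_g = (1/(fρ)) |∂P/∂n| = 2.16×10⁻³ / (9.57×10⁻⁵ × 1.24) = 18.2 m/s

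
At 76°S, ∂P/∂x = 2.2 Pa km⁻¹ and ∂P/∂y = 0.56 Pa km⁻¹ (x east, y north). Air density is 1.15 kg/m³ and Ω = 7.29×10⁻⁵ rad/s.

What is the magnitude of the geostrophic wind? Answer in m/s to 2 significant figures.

Coriolis parameter at 76°S:
f = 2Ω sin φ = 2 × 7.29×10⁻⁵ × sin 76° = 1.41×10⁻⁴ s⁻¹
In the Southern Hemisphere f is negative: f = −1.41×10⁻⁴ s⁻¹.
Component geostrophic relations (x east, y north):
u_g = −(1/(fρ)) ∂P/∂y,  v_g = (1/(fρ)) ∂P/∂x
u_g = −(0.56×10⁻³)/(−1.41×10⁻⁴ × 1.15) = 3.44 m/s;  v_g = (2.2×10⁻³)/(−1.41×10⁻⁴ × 1.15) = −13.5 m/s
|V_g| = √(u_g² + v_g²) = 14.0 m/s

14 m/s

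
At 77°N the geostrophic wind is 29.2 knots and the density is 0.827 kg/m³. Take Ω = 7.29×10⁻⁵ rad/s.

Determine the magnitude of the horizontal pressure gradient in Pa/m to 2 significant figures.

1.8×10⁻³ Pa/m

Coriolis parameter at 77°N:
f = 2Ω sin φ = 2 × 7.29×10⁻⁵ × sin 77° = 1.42×10⁻⁴ s⁻¹
Wind speed in SI: 29.2 knots = 15.0 m/s
Geostrophic balance rearranged: |∂P/∂n| = f ρ V_g
|∂P/∂n| = 1.42×10⁻⁴ × 0.827 × 15.0 = 1.76×10⁻³ Pa/m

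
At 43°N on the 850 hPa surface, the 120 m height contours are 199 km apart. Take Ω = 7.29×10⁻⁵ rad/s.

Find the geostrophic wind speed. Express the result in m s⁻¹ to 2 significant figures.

Coriolis parameter at 43°N:
f = 2Ω sin φ = 2 × 7.29×10⁻⁵ × sin 43° = 9.94×10⁻⁵ s⁻¹
Height gradient: |∂Z/∂n| = 120 m / 199000 m = 6.03×10⁻⁴
On a pressure surface, geostrophic balance gives V_g = (g/f)|∂Z/∂n|:
V_g = 9.81 × 6.03×10⁻⁴ / 9.94×10⁻⁵ = 59.5 m/s

59 m s⁻¹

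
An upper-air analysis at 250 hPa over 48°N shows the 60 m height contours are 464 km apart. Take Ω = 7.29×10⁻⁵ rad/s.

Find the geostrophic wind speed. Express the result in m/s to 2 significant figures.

Coriolis parameter at 48°N:
f = 2Ω sin φ = 2 × 7.29×10⁻⁵ × sin 48° = 1.08×10⁻⁴ s⁻¹
Height gradient: |∂Z/∂n| = 60 m / 464000 m = 1.29×10⁻⁴
On a pressure surface, geostrophic balance gives V_g = (g/f)|∂Z/∂n|:
V_g = 9.81 × 1.29×10⁻⁴ / 1.08×10⁻⁴ = 11.7 m/s

12 m/s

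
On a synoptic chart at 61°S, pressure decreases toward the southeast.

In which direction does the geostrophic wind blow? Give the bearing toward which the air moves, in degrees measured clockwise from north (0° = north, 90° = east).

The pressure-gradient force points toward the southeast (bearing 135°).
Geostrophic balance: in the Southern Hemisphere the Coriolis force deflects motion to the left, so the geostrophic wind blows 90° to the left of the pressure-gradient force (low pressure on the right).
Rotating 135° by 90° counterclockwise gives 045° — the wind blows toward the northeast.

045°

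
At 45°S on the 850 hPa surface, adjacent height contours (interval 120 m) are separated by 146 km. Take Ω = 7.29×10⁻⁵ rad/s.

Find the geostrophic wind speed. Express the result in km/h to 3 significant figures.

282 km/h

Coriolis parameter at 45°S:
f = 2Ω sin φ = 2 × 7.29×10⁻⁵ × sin 45° = 1.03×10⁻⁴ s⁻¹
Height gradient: |∂Z/∂n| = 120 m / 146000 m = 8.22×10⁻⁴
On a pressure surface, geostrophic balance gives V_g = (g/f)|∂Z/∂n|:
V_g = 9.81 × 8.22×10⁻⁴ / 1.03×10⁻⁴ = 78.2 m/s
Converting: 78.2 m/s × 3.6 = 282 km/h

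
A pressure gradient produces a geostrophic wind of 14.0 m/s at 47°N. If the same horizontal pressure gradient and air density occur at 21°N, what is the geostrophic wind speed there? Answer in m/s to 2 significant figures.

With the same pressure gradient and density, V_g ∝ 1/f ∝ 1/sin φ.
V₂ = V₁ · sin φ₁ / sin φ₂ = 14.0 × sin 47° / sin 21°
V₂ = 14.0 × 0.7314/0.3584 = 29 m/s

29 m/s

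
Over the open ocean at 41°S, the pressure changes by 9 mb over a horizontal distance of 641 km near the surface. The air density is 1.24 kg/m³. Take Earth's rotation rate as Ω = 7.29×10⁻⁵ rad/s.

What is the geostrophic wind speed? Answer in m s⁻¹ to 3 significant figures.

11.8 m s⁻¹

Coriolis parameter at 41°S:
f = 2Ω sin φ = 2 × 7.29×10⁻⁵ × sin 41° = 9.57×10⁻⁵ s⁻¹
Pressure gradient: |∂P/∂n| = 900 Pa / 641000 m = 1.40×10⁻³ Pa/m
Geostrophic balance (pressure-gradient force = Coriolis force):
V_g = (1/(fρ)) |∂P/∂n| = 1.40×10⁻³ / (9.57×10⁻⁵ × 1.24) = 11.8 m/s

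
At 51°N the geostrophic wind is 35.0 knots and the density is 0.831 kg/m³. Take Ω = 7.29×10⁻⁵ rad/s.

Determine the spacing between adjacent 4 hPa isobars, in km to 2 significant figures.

Coriolis parameter at 51°N:
f = 2Ω sin φ = 2 × 7.29×10⁻⁵ × sin 51° = 1.13×10⁻⁴ s⁻¹
Wind speed in SI: 35.0 knots = 18.0 m/s
Geostrophic balance rearranged: |∂P/∂n| = f ρ V_g
|∂P/∂n| = 1.13×10⁻⁴ × 0.831 × 18.0 = 1.70×10⁻³ Pa/m
Isobar spacing: Δn = ΔP/|∂P/∂n| = 400 Pa / 1.70×10⁻³ Pa/m = 235935 m ≈ 240 km

240 km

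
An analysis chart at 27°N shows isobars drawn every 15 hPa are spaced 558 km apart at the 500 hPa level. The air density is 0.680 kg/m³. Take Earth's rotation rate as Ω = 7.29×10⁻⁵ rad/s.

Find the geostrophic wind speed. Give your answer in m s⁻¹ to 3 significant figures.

Coriolis parameter at 27°N:
f = 2Ω sin φ = 2 × 7.29×10⁻⁵ × sin 27° = 6.62×10⁻⁵ s⁻¹
Pressure gradient: |∂P/∂n| = 1500 Pa / 558000 m = 2.69×10⁻³ Pa/m
Geostrophic balance (pressure-gradient force = Coriolis force):
V_g = (1/(fρ)) |∂P/∂n| = 2.69×10⁻³ / (6.62×10⁻⁵ × 0.680) = 59.7 m/s

59.7 m s⁻¹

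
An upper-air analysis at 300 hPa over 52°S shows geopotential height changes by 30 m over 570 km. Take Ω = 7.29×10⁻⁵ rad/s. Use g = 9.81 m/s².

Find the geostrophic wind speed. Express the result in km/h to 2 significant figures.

Coriolis parameter at 52°S:
f = 2Ω sin φ = 2 × 7.29×10⁻⁵ × sin 52° = 1.15×10⁻⁴ s⁻¹
Height gradient: |∂Z/∂n| = 30 m / 570000 m = 5.26×10⁻⁵
On a pressure surface, geostrophic balance gives V_g = (g/f)|∂Z/∂n|:
V_g = 9.81 × 5.26×10⁻⁵ / 1.15×10⁻⁴ = 4.49 m/s
Converting: 4.49 m/s × 3.6 = 16 km/h

16 km/h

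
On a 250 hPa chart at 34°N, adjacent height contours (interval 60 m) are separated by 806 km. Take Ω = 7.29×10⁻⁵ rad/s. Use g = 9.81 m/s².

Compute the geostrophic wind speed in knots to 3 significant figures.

17.4 knots

Coriolis parameter at 34°N:
f = 2Ω sin φ = 2 × 7.29×10⁻⁵ × sin 34° = 8.15×10⁻⁵ s⁻¹
Height gradient: |∂Z/∂n| = 60 m / 806000 m = 7.44×10⁻⁵
On a pressure surface, geostrophic balance gives V_g = (g/f)|∂Z/∂n|:
V_g = 9.81 × 7.44×10⁻⁵ / 8.15×10⁻⁵ = 8.96 m/s
Converting: 8.96 m/s × 1.944 = 17.4 knots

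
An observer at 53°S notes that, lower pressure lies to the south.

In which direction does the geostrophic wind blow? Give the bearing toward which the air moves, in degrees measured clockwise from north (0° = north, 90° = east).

090°

The pressure-gradient force points toward the south (bearing 180°).
Geostrophic balance: in the Southern Hemisphere the Coriolis force deflects motion to the left, so the geostrophic wind blows 90° to the left of the pressure-gradient force (low pressure on the right).
Rotating 180° by 90° counterclockwise gives 090° — the wind blows toward the east.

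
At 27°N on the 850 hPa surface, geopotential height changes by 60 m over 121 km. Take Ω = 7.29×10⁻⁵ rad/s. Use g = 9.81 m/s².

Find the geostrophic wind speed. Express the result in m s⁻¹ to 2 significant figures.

Coriolis parameter at 27°N:
f = 2Ω sin φ = 2 × 7.29×10⁻⁵ × sin 27° = 6.62×10⁻⁵ s⁻¹
Height gradient: |∂Z/∂n| = 60 m / 121000 m = 4.96×10⁻⁴
On a pressure surface, geostrophic balance gives V_g = (g/f)|∂Z/∂n|:
V_g = 9.81 × 4.96×10⁻⁴ / 6.62×10⁻⁵ = 73.5 m/s

73 m s⁻¹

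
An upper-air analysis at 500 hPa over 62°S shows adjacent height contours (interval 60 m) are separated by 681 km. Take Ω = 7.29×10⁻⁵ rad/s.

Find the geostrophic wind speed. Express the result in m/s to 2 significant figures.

6.7 m/s

Coriolis parameter at 62°S:
f = 2Ω sin φ = 2 × 7.29×10⁻⁵ × sin 62° = 1.29×10⁻⁴ s⁻¹
Height gradient: |∂Z/∂n| = 60 m / 681000 m = 8.81×10⁻⁵
On a pressure surface, geostrophic balance gives V_g = (g/f)|∂Z/∂n|:
V_g = 9.81 × 8.81×10⁻⁵ / 1.29×10⁻⁴ = 6.71 m/s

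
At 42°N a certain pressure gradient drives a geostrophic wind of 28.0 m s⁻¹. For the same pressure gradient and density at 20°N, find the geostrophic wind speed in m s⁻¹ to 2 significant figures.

55 m s⁻¹

With the same pressure gradient and density, V_g ∝ 1/f ∝ 1/sin φ.
V₂ = V₁ · sin φ₁ / sin φ₂ = 28.0 × sin 42° / sin 20°
V₂ = 28.0 × 0.6691/0.3420 = 55 m s⁻¹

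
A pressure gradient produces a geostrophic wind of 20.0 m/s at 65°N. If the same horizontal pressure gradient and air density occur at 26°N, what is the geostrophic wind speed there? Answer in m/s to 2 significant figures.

With the same pressure gradient and density, V_g ∝ 1/f ∝ 1/sin φ.
V₂ = V₁ · sin φ₁ / sin φ₂ = 20.0 × sin 65° / sin 26°
V₂ = 20.0 × 0.9063/0.4384 = 41 m/s

41 m/s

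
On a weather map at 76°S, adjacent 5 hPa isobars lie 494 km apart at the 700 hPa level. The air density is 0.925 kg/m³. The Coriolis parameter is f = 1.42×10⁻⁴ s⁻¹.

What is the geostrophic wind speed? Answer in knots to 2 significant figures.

Pressure gradient: |∂P/∂n| = 500 Pa / 494000 m = 1.01×10⁻³ Pa/m
Geostrophic balance (pressure-gradient force = Coriolis force):
V_g = (1/(fρ)) |∂P/∂n| = 1.01×10⁻³ / (1.42×10⁻⁴ × 0.925) = 7.71 m/s
Converting: 7.71 m/s × 1.944 = 15 knots

15 knots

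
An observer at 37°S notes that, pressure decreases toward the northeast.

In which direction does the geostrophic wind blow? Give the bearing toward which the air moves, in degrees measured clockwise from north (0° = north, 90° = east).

The pressure-gradient force points toward the northeast (bearing 045°).
Geostrophic balance: in the Southern Hemisphere the Coriolis force deflects motion to the left, so the geostrophic wind blows 90° to the left of the pressure-gradient force (low pressure on the right).
Rotating 045° by 90° counterclockwise gives 315° — the wind blows toward the northwest.

315°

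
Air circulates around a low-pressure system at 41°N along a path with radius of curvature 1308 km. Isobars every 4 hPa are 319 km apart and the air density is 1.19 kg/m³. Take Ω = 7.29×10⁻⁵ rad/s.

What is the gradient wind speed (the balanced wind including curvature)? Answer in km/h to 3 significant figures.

36.7 km/h

Coriolis parameter at 41°N:
f = 2Ω sin φ = 2 × 7.29×10⁻⁵ × sin 41° = 9.57×10⁻⁵ s⁻¹
Pressure gradient: |∂P/∂n| = 400 Pa / 319000 m = 1.25×10⁻³ Pa/m
Geostrophic speed: V_g = |∂P/∂n|/(fρ) = 1.25×10⁻³/(9.57×10⁻⁵ × 1.19) = 11.0 m/s
Around a low, centrifugal force acts outward with Coriolis, so pressure-gradient force balances both:
(1/ρ)|∂P/∂n| = fV + V²/R  →  V² + fR·V − fR·V_g = 0
With fR = 9.57×10⁻⁵ × 1308×10³ m = 125 m/s:
V = [−fR + √((fR)² + 4 fR V_g)]/2 = [−125 + √(125² + 4×125×11)]/2 = 10.2 m/s
Subgeostrophic (V < V_g = 11 m/s), as expected around a low.
Converting: 10.2 m/s × 3.6 = 36.7 km/h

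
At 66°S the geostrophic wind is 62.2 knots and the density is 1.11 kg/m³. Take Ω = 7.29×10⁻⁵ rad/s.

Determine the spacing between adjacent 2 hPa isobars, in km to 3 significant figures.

Coriolis parameter at 66°S:
f = 2Ω sin φ = 2 × 7.29×10⁻⁵ × sin 66° = 1.33×10⁻⁴ s⁻¹
Wind speed in SI: 62.2 knots = 32.0 m/s
Geostrophic balance rearranged: |∂P/∂n| = f ρ V_g
|∂P/∂n| = 1.33×10⁻⁴ × 1.11 × 32.0 = 4.73×10⁻³ Pa/m
Isobar spacing: Δn = ΔP/|∂P/∂n| = 200 Pa / 4.73×10⁻³ Pa/m = 42276 m ≈ 42.3 km

42.3 km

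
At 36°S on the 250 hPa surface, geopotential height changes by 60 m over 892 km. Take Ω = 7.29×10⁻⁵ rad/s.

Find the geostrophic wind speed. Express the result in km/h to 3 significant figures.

27.7 km/h

Coriolis parameter at 36°S:
f = 2Ω sin φ = 2 × 7.29×10⁻⁵ × sin 36° = 8.57×10⁻⁵ s⁻¹
Height gradient: |∂Z/∂n| = 60 m / 892000 m = 6.73×10⁻⁵
On a pressure surface, geostrophic balance gives V_g = (g/f)|∂Z/∂n|:
V_g = 9.81 × 6.73×10⁻⁵ / 8.57×10⁻⁵ = 7.70 m/s
Converting: 7.70 m/s × 3.6 = 27.7 km/h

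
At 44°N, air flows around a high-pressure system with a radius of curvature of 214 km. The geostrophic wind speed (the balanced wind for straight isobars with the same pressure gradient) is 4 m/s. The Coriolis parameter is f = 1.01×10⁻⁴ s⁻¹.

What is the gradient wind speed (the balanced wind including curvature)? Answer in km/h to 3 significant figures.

19.1 km/h

Around a high, pressure-gradient force acts outward with centrifugal, so Coriolis balances both:
fV = (1/ρ)|∂P/∂n| + V²/R  →  V² − fR·V + fR·V_g = 0
With fR = 1.01×10⁻⁴ × 214×10³ m = 21.6 m/s:
V = [fR − √((fR)² − 4 fR V_g)]/2 = [21.6 − √(21.6² − 4×21.6×4)]/2 = 5.3 m/s
Supergeostrophic (V > V_g = 4 m/s), as expected around a high.
Converting: 5.3 m/s × 3.6 = 19.1 km/h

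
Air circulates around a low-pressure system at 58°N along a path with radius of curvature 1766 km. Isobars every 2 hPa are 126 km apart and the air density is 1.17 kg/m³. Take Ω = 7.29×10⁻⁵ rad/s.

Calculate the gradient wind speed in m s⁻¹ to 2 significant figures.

Coriolis parameter at 58°N:
f = 2Ω sin φ = 2 × 7.29×10⁻⁵ × sin 58° = 1.24×10⁻⁴ s⁻¹
Pressure gradient: |∂P/∂n| = 200 Pa / 126000 m = 1.59×10⁻³ Pa/m
Geostrophic speed: V_g = |∂P/∂n|/(fρ) = 1.59×10⁻³/(1.24×10⁻⁴ × 1.17) = 11.0 m/s
Around a low, centrifugal force acts outward with Coriolis, so pressure-gradient force balances both:
(1/ρ)|∂P/∂n| = fV + V²/R  →  V² + fR·V − fR·V_g = 0
With fR = 1.24×10⁻⁴ × 1766×10³ m = 218 m/s:
V = [−fR + √((fR)² + 4 fR V_g)]/2 = [−218 + √(218² + 4×218×11)]/2 = 10.5 m/s
Subgeostrophic (V < V_g = 11 m/s), as expected around a low.

10 m s⁻¹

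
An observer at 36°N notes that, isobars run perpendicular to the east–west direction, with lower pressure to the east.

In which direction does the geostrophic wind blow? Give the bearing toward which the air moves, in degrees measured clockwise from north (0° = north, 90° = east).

The pressure-gradient force points toward the east (bearing 090°).
Geostrophic balance: in the Northern Hemisphere the Coriolis force deflects motion to the right, so the geostrophic wind blows 90° to the right of the pressure-gradient force (low pressure on the left).
Rotating 090° by 90° clockwise gives 180° — the wind blows toward the south.

180°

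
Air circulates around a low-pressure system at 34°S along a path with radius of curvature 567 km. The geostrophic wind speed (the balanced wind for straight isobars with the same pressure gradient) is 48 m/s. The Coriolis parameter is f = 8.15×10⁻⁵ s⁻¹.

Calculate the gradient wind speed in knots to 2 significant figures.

Around a low, centrifugal force acts outward with Coriolis, so pressure-gradient force balances both:
(1/ρ)|∂P/∂n| = fV + V²/R  →  V² + fR·V − fR·V_g = 0
With fR = 8.15×10⁻⁵ × 567×10³ m = 46.2 m/s:
V = [−fR + √((fR)² + 4 fR V_g)]/2 = [−46.2 + √(46.2² + 4×46.2×48)]/2 = 29.4 m/s
Subgeostrophic (V < V_g = 48 m/s), as expected around a low.
Converting: 29.4 m/s × 1.944 = 57 knots

57 knots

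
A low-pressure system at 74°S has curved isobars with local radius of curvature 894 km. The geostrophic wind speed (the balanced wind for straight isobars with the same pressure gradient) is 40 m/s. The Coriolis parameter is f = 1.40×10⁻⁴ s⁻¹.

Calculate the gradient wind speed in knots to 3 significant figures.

62.0 knots

Around a low, centrifugal force acts outward with Coriolis, so pressure-gradient force balances both:
(1/ρ)|∂P/∂n| = fV + V²/R  →  V² + fR·V − fR·V_g = 0
With fR = 1.40×10⁻⁴ × 894×10³ m = 125 m/s:
V = [−fR + √((fR)² + 4 fR V_g)]/2 = [−125 + √(125² + 4×125×40)]/2 = 31.9 m/s
Subgeostrophic (V < V_g = 40 m/s), as expected around a low.
Converting: 31.9 m/s × 1.944 = 62.0 knots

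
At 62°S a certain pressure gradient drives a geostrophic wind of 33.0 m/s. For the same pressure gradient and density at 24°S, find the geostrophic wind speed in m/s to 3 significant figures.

71.6 m/s

With the same pressure gradient and density, V_g ∝ 1/f ∝ 1/sin φ.
V₂ = V₁ · sin φ₁ / sin φ₂ = 33.0 × sin 62° / sin 24°
V₂ = 33.0 × 0.8829/0.4067 = 71.6 m/s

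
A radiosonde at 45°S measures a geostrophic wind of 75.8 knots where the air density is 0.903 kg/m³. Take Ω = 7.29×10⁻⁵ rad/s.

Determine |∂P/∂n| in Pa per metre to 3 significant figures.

3.63×10⁻³ Pa/m

Coriolis parameter at 45°S:
f = 2Ω sin φ = 2 × 7.29×10⁻⁵ × sin 45° = 1.03×10⁻⁴ s⁻¹
Wind speed in SI: 75.8 knots = 39.0 m/s
Geostrophic balance rearranged: |∂P/∂n| = f ρ V_g
|∂P/∂n| = 1.03×10⁻⁴ × 0.903 × 39.0 = 3.63×10⁻³ Pa/m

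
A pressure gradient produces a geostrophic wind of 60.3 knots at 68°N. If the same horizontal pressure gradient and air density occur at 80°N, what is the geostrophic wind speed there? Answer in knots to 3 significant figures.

56.8 knots

With the same pressure gradient and density, V_g ∝ 1/f ∝ 1/sin φ.
V₂ = V₁ · sin φ₁ / sin φ₂ = 60.3 × sin 68° / sin 80°
V₂ = 60.3 × 0.9272/0.9848 = 56.8 knots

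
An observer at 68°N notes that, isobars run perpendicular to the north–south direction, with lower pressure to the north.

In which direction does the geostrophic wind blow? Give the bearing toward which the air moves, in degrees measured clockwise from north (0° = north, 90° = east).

The pressure-gradient force points toward the north (bearing 000°).
Geostrophic balance: in the Northern Hemisphere the Coriolis force deflects motion to the right, so the geostrophic wind blows 90° to the right of the pressure-gradient force (low pressure on the left).
Rotating 000° by 90° clockwise gives 090° — the wind blows toward the east.

090°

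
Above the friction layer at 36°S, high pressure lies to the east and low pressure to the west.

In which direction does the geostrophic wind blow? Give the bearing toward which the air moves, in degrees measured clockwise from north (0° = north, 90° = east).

The pressure-gradient force points toward the west (bearing 270°).
Geostrophic balance: in the Southern Hemisphere the Coriolis force deflects motion to the left, so the geostrophic wind blows 90° to the left of the pressure-gradient force (low pressure on the right).
Rotating 270° by 90° counterclockwise gives 180° — the wind blows toward the south.

180°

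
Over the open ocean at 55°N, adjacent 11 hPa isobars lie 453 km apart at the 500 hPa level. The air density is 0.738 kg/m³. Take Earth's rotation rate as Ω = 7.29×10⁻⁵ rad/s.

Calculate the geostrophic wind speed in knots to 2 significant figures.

Coriolis parameter at 55°N:
f = 2Ω sin φ = 2 × 7.29×10⁻⁵ × sin 55° = 1.19×10⁻⁴ s⁻¹
Pressure gradient: |∂P/∂n| = 1100 Pa / 453000 m = 2.43×10⁻³ Pa/m
Geostrophic balance (pressure-gradient force = Coriolis force):
V_g = (1/(fρ)) |∂P/∂n| = 2.43×10⁻³ / (1.19×10⁻⁴ × 0.738) = 27.5 m/s
Converting: 27.5 m/s × 1.944 = 54 knots

54 knots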